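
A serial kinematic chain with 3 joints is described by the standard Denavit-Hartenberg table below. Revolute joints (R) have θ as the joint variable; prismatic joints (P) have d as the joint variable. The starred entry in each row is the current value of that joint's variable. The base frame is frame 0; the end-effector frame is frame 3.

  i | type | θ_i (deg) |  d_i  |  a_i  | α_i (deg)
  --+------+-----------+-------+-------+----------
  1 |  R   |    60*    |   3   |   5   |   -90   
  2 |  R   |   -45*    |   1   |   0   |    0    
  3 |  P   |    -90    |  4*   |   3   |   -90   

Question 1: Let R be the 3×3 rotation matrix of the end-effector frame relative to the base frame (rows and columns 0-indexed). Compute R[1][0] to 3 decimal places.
End-effector x-axis (col 0 of R) = (-0.3536,-0.6124,0.7071)
R[1][0] = -0.6124

-0.612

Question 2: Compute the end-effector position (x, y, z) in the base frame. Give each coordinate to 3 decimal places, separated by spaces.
after link 1: o_1 = (2.5000, 4.3301, 3.0000)
after link 2: o_2 = (1.6340, 4.8301, 3.0000)
after link 3: o_3 = (-2.8908, 4.9930, 5.1213)

-2.891 4.993 5.121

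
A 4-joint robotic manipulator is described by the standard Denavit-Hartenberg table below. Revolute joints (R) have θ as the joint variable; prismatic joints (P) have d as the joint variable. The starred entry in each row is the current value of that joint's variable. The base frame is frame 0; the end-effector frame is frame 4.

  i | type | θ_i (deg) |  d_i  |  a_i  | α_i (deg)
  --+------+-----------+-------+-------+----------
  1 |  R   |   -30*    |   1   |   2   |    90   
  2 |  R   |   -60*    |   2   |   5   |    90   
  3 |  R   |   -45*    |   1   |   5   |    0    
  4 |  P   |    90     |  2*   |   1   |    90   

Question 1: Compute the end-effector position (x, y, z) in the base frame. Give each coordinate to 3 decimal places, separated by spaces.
3.898 -1.294 -8.504

after link 1: o_1 = (1.7321, -1.0000, 1.0000)
after link 2: o_2 = (2.8971, -3.9821, -3.3301)
after link 3: o_3 = (5.4458, -1.3711, -6.8920)
after link 4: o_4 = (3.8984, -1.2942, -8.5044)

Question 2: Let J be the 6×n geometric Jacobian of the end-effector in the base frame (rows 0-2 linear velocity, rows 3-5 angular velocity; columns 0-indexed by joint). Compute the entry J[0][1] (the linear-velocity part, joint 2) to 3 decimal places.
8.231

axis z_1 = (-0.5000,-0.8660,0.0000); lever o_n−o_1 = (2.1664,-0.2942,-9.5044)
cross product → J_v[:, 1] = (8.2310,-4.7522,2.0232)
J_ω[:, 1] = z_1
entry J[0][1] = 8.2310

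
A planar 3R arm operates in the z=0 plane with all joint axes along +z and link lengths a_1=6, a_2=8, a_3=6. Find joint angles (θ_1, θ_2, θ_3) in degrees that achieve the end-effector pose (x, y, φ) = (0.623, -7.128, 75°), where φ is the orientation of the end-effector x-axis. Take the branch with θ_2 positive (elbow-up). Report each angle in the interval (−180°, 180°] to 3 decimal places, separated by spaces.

-120.002 44.999 150.002

wrist centre = target − a_3·(cos φ, sin φ) = (-0.9299, -12.9236)
cos θ_2 = (167.8830−6²−8²)/(2·6·8) = 0.7071; θ_2 = 44.9994° (elbow-up)
β = atan2(-12.9236,-0.9299) = -94.1156°; ψ = atan2(5.6568,11.6569) = 25.8861°
θ_1 = β − ψ = -120.0017°
θ_3 = φ − θ_1 − θ_2 = 150.0023° (wrapped to (-180°,180°])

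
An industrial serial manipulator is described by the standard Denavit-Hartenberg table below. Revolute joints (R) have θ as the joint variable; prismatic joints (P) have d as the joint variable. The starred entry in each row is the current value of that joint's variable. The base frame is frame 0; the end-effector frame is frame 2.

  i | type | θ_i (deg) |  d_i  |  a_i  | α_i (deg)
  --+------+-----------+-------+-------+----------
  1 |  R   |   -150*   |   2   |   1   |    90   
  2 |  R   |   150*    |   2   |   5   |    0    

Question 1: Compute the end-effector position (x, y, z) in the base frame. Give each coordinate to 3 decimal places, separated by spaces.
1.884 3.397 4.500

after link 1: o_1 = (-0.8660, -0.5000, 2.0000)
after link 2: o_2 = (1.8840, 3.3971, 4.5000)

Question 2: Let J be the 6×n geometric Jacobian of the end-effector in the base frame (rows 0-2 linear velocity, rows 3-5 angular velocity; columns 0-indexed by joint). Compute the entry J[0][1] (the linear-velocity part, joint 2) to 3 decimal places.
axis z_1 = (-0.5000,0.8660,0.0000); lever o_n−o_1 = (2.7500,3.8971,2.5000)
cross product → J_v[:, 1] = (2.1651,1.2500,-4.3301)
J_ω[:, 1] = z_1
entry J[0][1] = 2.1651

2.165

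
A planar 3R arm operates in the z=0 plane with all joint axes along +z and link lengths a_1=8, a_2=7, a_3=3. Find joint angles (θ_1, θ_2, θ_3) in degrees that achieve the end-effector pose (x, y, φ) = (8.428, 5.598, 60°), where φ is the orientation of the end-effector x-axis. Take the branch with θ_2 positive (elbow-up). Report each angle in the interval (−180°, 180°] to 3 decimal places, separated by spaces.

-30.001 120.002 -30.001

wrist centre = target − a_3·(cos φ, sin φ) = (6.9280, 2.9999)
cos θ_2 = (56.9967−8²−7²)/(2·8·7) = -0.5000; θ_2 = 120.0019° (elbow-up)
β = atan2(2.9999,6.9280) = 23.4133°; ψ = atan2(6.0621,4.4998) = 53.4139°
θ_1 = β − ψ = -30.0006°
θ_3 = φ − θ_1 − θ_2 = -30.0013° (wrapped to (-180°,180°])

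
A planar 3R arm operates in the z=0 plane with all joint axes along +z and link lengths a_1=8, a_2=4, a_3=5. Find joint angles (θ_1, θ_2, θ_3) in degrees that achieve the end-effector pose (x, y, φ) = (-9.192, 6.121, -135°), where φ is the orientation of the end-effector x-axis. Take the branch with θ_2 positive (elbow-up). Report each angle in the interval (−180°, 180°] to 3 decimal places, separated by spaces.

105.717 45.013 74.269

wrist centre = target − a_3·(cos φ, sin φ) = (-5.6565, 9.6565)
cos θ_2 = (125.2443−8²−4²)/(2·8·4) = 0.7069; θ_2 = 45.0134° (elbow-up)
β = atan2(9.6565,-5.6565) = 120.3603°; ψ = atan2(2.8291,10.8278) = 14.6429°
θ_1 = β − ψ = 105.7174°
θ_3 = φ − θ_1 − θ_2 = 74.2692° (wrapped to (-180°,180°])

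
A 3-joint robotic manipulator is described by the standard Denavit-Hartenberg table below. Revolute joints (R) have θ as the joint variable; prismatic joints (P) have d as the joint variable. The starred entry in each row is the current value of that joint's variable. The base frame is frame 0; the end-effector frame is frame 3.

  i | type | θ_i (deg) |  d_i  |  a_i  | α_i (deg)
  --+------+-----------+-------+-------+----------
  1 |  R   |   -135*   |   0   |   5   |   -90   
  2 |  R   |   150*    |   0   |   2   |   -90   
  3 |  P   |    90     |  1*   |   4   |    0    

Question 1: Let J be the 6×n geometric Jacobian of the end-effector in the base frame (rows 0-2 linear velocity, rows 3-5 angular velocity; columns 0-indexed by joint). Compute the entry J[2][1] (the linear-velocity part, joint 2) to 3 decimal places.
2.232

axis z_1 = (0.7071,-0.7071,0.0000); lever o_n−o_1 = (-1.2501,4.4067,-0.1340)
cross product → J_v[:, 1] = (0.0947,0.0947,2.2321)
J_ω[:, 1] = z_1
entry J[2][1] = 2.2321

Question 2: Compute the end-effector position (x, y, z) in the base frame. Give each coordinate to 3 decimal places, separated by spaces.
-4.786 0.871 -0.134

after link 1: o_1 = (-3.5355, -3.5355, 0.0000)
after link 2: o_2 = (-2.3108, -2.3108, -1.0000)
after link 3: o_3 = (-4.7857, 0.8712, -0.1340)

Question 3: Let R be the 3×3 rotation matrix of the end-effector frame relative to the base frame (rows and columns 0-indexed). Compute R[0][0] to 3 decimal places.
-0.707

End-effector x-axis (col 0 of R) = (-0.7071,0.7071,-0.0000)
R[0][0] = -0.7071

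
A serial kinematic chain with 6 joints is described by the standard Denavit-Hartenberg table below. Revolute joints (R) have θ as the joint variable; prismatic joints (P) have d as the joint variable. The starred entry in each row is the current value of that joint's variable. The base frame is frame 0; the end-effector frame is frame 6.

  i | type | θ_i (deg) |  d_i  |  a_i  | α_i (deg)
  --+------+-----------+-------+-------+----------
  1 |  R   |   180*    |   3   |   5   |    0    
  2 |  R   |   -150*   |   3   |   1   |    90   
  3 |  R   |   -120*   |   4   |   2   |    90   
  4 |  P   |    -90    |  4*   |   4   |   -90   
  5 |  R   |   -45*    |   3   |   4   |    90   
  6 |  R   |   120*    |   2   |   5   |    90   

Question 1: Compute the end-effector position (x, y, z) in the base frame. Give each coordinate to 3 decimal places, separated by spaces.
after link 1: o_1 = (-5.0000, 0.0000, 3.0000)
after link 2: o_2 = (-4.1340, 0.5000, 6.0000)
after link 3: o_3 = (-3.0000, -3.4641, 4.2679)
after link 4: o_4 = (-8.0000, -1.7321, 6.2679)
after link 5: o_5 = (-12.8346, -1.2573, 5.0841)
after link 6: o_6 = (-12.8534, -4.9424, 1.1573)

-12.853 -4.942 1.157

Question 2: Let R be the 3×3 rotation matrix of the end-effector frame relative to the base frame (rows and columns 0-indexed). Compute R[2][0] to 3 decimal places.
-0.927

End-effector x-axis (col 0 of R) = (0.0669,-0.3696,-0.9268)
R[2][0] = -0.9268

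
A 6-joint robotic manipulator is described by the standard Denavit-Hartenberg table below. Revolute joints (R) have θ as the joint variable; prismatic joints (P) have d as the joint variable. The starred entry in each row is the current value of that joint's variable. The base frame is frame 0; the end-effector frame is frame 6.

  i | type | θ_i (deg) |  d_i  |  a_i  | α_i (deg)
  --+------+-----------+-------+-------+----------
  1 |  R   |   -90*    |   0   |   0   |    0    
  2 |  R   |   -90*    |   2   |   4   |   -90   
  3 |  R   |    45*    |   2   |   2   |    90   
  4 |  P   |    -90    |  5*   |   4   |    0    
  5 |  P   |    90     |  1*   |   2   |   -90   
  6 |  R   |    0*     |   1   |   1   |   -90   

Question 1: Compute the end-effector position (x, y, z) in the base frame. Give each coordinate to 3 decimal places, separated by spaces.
-11.778 1.000 2.707

after link 1: o_1 = (0.0000, 0.0000, 0.0000)
after link 2: o_2 = (-4.0000, -0.0000, 2.0000)
after link 3: o_3 = (-5.4142, -2.0000, 0.5858)
after link 4: o_4 = (-8.9497, 2.0000, 4.1213)
after link 5: o_5 = (-11.0711, 2.0000, 3.4142)
after link 6: o_6 = (-11.7782, 1.0000, 2.7071)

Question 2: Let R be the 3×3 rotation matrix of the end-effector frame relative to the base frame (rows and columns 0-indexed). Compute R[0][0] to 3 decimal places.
-0.707

End-effector x-axis (col 0 of R) = (-0.7071,-0.0000,-0.7071)
R[0][0] = -0.7071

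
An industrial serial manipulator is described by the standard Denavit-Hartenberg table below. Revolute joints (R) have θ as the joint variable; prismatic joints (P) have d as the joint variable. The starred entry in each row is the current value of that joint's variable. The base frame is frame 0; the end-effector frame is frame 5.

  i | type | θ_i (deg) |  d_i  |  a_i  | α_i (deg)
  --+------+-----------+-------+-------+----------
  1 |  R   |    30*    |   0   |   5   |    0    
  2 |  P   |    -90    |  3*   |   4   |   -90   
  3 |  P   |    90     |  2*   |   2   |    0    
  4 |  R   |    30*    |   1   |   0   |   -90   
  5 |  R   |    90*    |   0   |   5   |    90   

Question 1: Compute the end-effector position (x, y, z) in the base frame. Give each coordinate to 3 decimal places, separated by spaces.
4.598 -1.964 1.000

after link 1: o_1 = (4.3301, 2.5000, 0.0000)
after link 2: o_2 = (6.3301, -0.9641, 3.0000)
after link 3: o_3 = (8.0622, 0.0359, 1.0000)
after link 4: o_4 = (8.9282, 0.5359, 1.0000)
after link 5: o_5 = (4.5981, -1.9641, 1.0000)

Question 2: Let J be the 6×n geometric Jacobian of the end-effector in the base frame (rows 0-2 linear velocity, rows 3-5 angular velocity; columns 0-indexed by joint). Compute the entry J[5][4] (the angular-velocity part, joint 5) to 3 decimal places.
0.500

axis z_4 = (-0.4330,0.7500,0.5000); lever o_n−o_4 = (-4.3301,-2.5000,-0.0000)
cross product → J_v[:, 4] = (1.2500,-2.1651,4.3301)
J_ω[:, 4] = z_4
entry J[5][4] = 0.5000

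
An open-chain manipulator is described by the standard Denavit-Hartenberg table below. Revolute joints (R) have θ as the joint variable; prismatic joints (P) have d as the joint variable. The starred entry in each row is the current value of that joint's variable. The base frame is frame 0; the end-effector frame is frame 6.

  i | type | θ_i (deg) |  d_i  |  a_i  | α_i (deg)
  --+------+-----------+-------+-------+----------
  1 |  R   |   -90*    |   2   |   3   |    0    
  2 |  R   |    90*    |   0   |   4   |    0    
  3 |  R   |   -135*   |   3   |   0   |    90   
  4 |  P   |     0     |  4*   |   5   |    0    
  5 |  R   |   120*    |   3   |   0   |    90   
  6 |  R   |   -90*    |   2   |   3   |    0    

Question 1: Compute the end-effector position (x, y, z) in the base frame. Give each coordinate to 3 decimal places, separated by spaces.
-3.589 -4.932 6.000

after link 1: o_1 = (0.0000, -3.0000, 2.0000)
after link 2: o_2 = (4.0000, -3.0000, 2.0000)
after link 3: o_3 = (4.0000, -3.0000, 5.0000)
after link 4: o_4 = (-2.3640, -3.7071, 5.0000)
after link 5: o_5 = (-4.4853, -1.5858, 5.0000)
after link 6: o_6 = (-3.5887, -4.9319, 6.0000)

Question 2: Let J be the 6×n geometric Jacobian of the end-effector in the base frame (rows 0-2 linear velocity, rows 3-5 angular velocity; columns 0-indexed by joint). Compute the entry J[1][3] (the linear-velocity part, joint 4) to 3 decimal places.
prismatic axis z_3 = (-0.7071,0.7071,0.0000)
J_v[:, 3] = z_3; J_ω[:, 3] = (0,0,0)
entry J[1][3] = 0.7071

0.707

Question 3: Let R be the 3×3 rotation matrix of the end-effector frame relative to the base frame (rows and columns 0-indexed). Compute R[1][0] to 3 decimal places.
-0.707

End-effector x-axis (col 0 of R) = (0.7071,-0.7071,0.0000)
R[1][0] = -0.7071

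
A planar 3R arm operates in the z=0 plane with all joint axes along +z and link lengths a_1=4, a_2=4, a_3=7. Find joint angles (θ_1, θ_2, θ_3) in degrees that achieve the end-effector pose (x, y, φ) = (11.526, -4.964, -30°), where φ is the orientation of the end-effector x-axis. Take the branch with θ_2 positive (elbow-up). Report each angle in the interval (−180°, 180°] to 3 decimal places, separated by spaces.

wrist centre = target − a_3·(cos φ, sin φ) = (5.4638, -1.4640)
cos θ_2 = (31.9966−4²−4²)/(2·4·4) = -0.0001; θ_2 = 90.0060° (elbow-up)
β = atan2(-1.4640,5.4638) = -14.9997°; ψ = atan2(4.0000,3.9996) = 45.0030°
θ_1 = β − ψ = -60.0027°
θ_3 = φ − θ_1 − θ_2 = -60.0033° (wrapped to (-180°,180°])

-60.003 90.006 -60.003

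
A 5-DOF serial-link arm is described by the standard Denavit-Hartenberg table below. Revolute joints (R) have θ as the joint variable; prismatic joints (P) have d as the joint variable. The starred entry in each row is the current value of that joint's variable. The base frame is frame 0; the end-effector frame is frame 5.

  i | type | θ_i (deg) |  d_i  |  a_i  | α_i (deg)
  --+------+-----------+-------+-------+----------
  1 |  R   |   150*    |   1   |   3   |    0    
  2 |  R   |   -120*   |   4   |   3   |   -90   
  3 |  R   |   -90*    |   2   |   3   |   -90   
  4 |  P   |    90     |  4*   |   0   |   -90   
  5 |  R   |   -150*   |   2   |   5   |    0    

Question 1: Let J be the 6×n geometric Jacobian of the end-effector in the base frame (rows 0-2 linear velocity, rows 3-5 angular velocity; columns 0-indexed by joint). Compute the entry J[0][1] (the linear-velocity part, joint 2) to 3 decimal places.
axis z_1 = (0.0000,0.0000,1.0000); lever o_n−o_1 = (5.0622,10.2321,5.0000)
cross product → J_v[:, 1] = (-10.2321,5.0622,0.0000)
J_ω[:, 1] = z_1
entry J[0][1] = -10.2321

-10.232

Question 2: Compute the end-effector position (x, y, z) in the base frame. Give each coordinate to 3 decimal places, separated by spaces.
2.464 11.732 6.000

after link 1: o_1 = (-2.5981, 1.5000, 1.0000)
after link 2: o_2 = (-0.0000, 3.0000, 5.0000)
after link 3: o_3 = (-1.0000, 4.7321, 8.0000)
after link 4: o_4 = (2.4641, 6.7321, 8.0000)
after link 5: o_5 = (2.4641, 11.7321, 6.0000)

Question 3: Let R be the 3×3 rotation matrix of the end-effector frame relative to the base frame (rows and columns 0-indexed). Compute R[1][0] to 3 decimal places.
1.000

End-effector x-axis (col 0 of R) = (-0.0000,1.0000,0.0000)
R[1][0] = 1.0000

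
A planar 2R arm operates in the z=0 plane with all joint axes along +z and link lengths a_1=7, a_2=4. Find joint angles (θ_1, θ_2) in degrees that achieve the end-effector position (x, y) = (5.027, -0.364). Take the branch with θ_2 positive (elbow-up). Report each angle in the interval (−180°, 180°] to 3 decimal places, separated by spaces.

cos θ_2 = (25.4032−7²−4²)/(2·7·4) = -0.7071; θ_2 = 134.9983° (elbow-up)
β = atan2(-0.3640,5.0270) = -4.1415°; ψ = atan2(2.8285,4.1717) = 34.1385°
θ_1 = β − ψ = -38.2800°

-38.280 134.998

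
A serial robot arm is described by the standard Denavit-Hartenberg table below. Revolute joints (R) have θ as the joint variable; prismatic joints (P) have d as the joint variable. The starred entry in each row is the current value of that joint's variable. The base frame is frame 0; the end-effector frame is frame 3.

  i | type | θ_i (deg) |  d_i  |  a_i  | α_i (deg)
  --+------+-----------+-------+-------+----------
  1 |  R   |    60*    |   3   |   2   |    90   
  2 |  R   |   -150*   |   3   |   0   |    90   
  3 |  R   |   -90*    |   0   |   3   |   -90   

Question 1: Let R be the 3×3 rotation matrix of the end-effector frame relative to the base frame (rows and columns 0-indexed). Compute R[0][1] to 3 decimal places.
0.250

End-effector y-axis (col 1 of R) = (0.2500,0.4330,-0.8660)
R[0][1] = 0.2500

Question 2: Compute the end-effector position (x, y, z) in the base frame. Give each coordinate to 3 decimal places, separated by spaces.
1.000 1.732 3.000

after link 1: o_1 = (1.0000, 1.7321, 3.0000)
after link 2: o_2 = (3.5981, 0.2321, 3.0000)
after link 3: o_3 = (1.0000, 1.7321, 3.0000)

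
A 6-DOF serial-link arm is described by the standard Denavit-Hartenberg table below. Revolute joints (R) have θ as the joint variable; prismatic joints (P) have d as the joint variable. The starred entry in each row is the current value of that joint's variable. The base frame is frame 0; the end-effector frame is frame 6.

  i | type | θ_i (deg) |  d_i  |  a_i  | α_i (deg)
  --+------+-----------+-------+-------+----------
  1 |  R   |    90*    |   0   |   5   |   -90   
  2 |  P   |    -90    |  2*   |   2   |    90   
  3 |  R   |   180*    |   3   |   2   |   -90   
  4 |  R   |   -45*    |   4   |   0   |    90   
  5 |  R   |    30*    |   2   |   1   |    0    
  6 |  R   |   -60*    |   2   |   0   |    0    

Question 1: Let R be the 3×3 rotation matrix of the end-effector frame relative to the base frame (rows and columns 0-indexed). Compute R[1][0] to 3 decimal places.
End-effector x-axis (col 0 of R) = (-0.5000,-0.6124,-0.6124)
R[1][0] = -0.6124

-0.612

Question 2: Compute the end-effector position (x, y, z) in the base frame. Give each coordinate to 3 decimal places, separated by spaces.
2.500 -1.441 2.216

after link 1: o_1 = (0.0000, 5.0000, 0.0000)
after link 2: o_2 = (-2.0000, 5.0000, 2.0000)
after link 3: o_3 = (-2.0000, 2.0000, 0.0000)
after link 4: o_4 = (2.0000, 2.0000, -0.0000)
after link 5: o_5 = (2.5000, -0.0266, 0.8018)
after link 6: o_6 = (2.5000, -1.4408, 2.2161)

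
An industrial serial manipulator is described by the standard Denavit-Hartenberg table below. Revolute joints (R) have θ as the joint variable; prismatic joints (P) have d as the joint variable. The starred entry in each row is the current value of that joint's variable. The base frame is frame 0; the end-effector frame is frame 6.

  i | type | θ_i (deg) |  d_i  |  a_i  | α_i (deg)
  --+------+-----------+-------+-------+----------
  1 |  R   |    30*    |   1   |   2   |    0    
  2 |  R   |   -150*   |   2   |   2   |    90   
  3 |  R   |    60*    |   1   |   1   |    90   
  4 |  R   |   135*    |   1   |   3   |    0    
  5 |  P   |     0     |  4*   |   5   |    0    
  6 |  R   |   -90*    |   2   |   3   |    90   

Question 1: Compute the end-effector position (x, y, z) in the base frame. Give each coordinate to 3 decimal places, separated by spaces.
after link 1: o_1 = (1.7321, 1.0000, 1.0000)
after link 2: o_2 = (0.7321, -0.7321, 3.0000)
after link 3: o_3 = (-0.3840, -0.6651, 3.8660)
after link 4: o_4 = (-2.1238, 0.5642, 1.5289)
after link 5: o_5 = (-6.0338, 0.8629, -3.5330)
after link 6: o_6 = (-9.2673, -0.4950, -2.6958)

-9.267 -0.495 -2.696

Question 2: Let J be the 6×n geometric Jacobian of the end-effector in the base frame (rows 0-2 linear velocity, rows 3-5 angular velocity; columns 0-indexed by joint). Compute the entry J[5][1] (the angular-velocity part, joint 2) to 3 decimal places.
1.000

axis z_1 = (0.0000,0.0000,1.0000); lever o_n−o_1 = (-10.9993,-1.4950,-3.6958)
cross product → J_v[:, 1] = (1.4950,-10.9993,0.0000)
J_ω[:, 1] = z_1
entry J[5][1] = 1.0000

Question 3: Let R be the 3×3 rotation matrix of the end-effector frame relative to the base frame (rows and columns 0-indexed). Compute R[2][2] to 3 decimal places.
End-effector z-axis (col 2 of R) = (0.4356,-0.6597,0.6124)
R[2][2] = 0.6124

0.612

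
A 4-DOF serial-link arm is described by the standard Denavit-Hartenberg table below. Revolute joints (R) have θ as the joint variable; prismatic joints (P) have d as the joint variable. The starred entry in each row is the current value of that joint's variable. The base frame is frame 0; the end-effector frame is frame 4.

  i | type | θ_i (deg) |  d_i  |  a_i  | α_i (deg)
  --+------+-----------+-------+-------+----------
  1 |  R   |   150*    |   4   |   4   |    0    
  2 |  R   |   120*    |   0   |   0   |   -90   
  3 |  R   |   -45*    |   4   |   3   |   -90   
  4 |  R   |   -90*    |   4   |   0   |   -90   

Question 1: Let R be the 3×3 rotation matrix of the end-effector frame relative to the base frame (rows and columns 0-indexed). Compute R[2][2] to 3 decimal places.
End-effector z-axis (col 2 of R) = (-0.0000,-0.7071,0.7071)
R[2][2] = 0.7071

0.707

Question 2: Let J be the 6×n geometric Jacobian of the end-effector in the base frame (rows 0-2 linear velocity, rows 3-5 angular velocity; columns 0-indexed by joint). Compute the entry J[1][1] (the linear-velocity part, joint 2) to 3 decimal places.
4.000

axis z_1 = (0.0000,0.0000,1.0000); lever o_n−o_1 = (4.0000,-4.9497,-0.7071)
cross product → J_v[:, 1] = (4.9497,4.0000,-0.0000)
J_ω[:, 1] = z_1
entry J[1][1] = 4.0000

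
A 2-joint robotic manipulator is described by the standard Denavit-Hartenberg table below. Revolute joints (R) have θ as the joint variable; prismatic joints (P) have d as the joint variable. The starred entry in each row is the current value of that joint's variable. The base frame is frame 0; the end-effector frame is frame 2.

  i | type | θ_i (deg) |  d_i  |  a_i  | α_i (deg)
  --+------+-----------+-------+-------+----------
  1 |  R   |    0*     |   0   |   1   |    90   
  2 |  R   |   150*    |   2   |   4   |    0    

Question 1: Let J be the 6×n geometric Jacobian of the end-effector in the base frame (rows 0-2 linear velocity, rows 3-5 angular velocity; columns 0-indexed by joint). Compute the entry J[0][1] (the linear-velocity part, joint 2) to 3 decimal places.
-2.000

axis z_1 = (0.0000,-1.0000,0.0000); lever o_n−o_1 = (-3.4641,-2.0000,2.0000)
cross product → J_v[:, 1] = (-2.0000,-0.0000,-3.4641)
J_ω[:, 1] = z_1
entry J[0][1] = -2.0000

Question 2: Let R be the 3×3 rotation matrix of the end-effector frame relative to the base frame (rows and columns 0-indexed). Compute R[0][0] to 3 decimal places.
End-effector x-axis (col 0 of R) = (-0.8660,0.0000,0.5000)
R[0][0] = -0.8660

-0.866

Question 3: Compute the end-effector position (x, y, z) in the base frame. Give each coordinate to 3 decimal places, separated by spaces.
after link 1: o_1 = (1.0000, 0.0000, 0.0000)
after link 2: o_2 = (-2.4641, -2.0000, 2.0000)

-2.464 -2.000 2.000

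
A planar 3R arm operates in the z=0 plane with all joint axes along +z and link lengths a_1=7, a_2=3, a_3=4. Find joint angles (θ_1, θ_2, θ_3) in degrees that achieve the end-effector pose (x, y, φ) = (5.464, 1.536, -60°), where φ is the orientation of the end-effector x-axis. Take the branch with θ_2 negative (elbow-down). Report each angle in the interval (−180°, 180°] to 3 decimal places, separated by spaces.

80.571 -120.000 -20.572

wrist centre = target − a_3·(cos φ, sin φ) = (3.4640, 5.0001)
cos θ_2 = (37.0003−7²−3²)/(2·7·3) = -0.5000; θ_2 = -119.9995° (elbow-down)
β = atan2(5.0001,3.4640) = 55.2863°; ψ = atan2(-2.5981,5.5000) = -25.2850°
θ_1 = β − ψ = 80.5713°
θ_3 = φ − θ_1 − θ_2 = -20.5718° (wrapped to (-180°,180°])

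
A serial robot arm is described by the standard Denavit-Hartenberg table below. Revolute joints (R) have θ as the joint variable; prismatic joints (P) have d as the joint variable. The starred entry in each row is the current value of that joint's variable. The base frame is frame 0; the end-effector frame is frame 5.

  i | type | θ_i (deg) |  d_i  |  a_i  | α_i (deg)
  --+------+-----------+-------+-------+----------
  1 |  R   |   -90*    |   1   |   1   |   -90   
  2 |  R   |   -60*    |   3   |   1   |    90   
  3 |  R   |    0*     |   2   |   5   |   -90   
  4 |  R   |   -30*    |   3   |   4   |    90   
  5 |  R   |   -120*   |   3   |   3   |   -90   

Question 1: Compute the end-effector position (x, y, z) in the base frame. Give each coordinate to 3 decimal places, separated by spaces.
after link 1: o_1 = (0.0000, -1.0000, 1.0000)
after link 2: o_2 = (3.0000, -1.5000, 1.8660)
after link 3: o_3 = (3.0000, -2.2679, 7.1962)
after link 4: o_4 = (6.0000, -2.2679, 11.1962)
after link 5: o_5 = (3.4019, 0.7321, 9.6962)

3.402 0.732 9.696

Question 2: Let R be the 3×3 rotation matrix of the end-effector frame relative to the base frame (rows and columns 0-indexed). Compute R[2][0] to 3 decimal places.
End-effector x-axis (col 0 of R) = (-0.8660,0.0000,-0.5000)
R[2][0] = -0.5000

-0.500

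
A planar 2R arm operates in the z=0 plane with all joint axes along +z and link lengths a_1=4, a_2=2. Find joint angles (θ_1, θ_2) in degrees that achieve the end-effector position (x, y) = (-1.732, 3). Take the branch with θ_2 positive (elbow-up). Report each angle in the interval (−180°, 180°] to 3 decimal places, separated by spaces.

89.999 120.001

cos θ_2 = (11.9998−4²−2²)/(2·4·2) = -0.5000; θ_2 = 120.0007° (elbow-up)
β = atan2(3.0000,-1.7320) = 119.9993°; ψ = atan2(1.7320,3.0000) = 30.0000°
θ_1 = β − ψ = 89.9993°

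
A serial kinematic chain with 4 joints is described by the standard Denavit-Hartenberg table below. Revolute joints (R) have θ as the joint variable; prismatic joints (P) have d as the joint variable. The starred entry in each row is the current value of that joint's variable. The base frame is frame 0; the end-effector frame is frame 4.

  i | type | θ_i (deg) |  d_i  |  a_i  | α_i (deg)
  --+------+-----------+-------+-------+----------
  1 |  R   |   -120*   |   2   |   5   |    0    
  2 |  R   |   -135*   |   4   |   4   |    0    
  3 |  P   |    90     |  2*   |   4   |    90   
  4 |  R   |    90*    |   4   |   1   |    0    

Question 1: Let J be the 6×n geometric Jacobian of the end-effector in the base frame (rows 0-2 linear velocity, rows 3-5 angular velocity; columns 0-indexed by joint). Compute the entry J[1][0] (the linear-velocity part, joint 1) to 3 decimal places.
-8.434

axis z_0 = ẑ; lever o_n−o_0 = (-8.4343,2.3620,9.0000)
cross product → J_v[:, 0] = (-2.3620,-8.4343,0.0000)
J_ω[:, 0] = z_0
entry J[1][0] = -8.4343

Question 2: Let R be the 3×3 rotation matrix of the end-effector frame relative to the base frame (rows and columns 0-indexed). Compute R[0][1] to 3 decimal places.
End-effector y-axis (col 1 of R) = (0.9659,0.2588,0.0000)
R[0][1] = 0.9659

0.966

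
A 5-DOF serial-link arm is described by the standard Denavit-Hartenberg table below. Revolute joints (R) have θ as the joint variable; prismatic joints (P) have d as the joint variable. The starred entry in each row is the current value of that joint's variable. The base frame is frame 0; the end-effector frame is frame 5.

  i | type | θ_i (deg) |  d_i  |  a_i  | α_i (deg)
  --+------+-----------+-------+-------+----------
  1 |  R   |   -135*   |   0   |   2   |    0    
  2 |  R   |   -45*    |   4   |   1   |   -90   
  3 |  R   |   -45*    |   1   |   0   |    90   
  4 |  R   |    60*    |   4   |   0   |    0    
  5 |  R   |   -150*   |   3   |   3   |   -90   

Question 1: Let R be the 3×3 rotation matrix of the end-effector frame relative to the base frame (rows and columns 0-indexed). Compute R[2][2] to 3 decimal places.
End-effector z-axis (col 2 of R) = (-0.7071,0.0000,0.7071)
R[2][2] = 0.7071

0.707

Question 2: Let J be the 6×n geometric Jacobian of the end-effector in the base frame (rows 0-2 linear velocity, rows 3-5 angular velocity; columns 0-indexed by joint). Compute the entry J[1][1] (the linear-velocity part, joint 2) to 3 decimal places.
axis z_1 = (0.0000,0.0000,1.0000); lever o_n−o_1 = (3.9497,2.0000,8.9497)
cross product → J_v[:, 1] = (-2.0000,3.9497,0.0000)
J_ω[:, 1] = z_1
entry J[1][1] = 3.9497

3.950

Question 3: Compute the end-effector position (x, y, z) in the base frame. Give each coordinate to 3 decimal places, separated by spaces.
after link 1: o_1 = (-1.4142, -1.4142, 0.0000)
after link 2: o_2 = (-2.4142, -1.4142, 4.0000)
after link 3: o_3 = (-2.4142, -2.4142, 4.0000)
after link 4: o_4 = (0.4142, -2.4142, 6.8284)
after link 5: o_5 = (2.5355, 0.5858, 8.9497)

2.536 0.586 8.950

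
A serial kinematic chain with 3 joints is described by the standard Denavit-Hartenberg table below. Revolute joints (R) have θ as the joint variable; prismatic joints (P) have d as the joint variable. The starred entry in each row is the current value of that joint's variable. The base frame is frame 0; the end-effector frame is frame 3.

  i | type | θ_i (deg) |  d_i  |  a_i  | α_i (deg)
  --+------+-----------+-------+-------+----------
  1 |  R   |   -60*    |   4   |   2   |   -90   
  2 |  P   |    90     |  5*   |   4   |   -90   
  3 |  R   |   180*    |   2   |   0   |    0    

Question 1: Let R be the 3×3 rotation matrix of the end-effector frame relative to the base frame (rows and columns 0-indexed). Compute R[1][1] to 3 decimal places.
End-effector y-axis (col 1 of R) = (0.8660,0.5000,0.0000)
R[1][1] = 0.5000

0.500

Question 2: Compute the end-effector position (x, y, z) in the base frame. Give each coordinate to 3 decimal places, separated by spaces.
after link 1: o_1 = (1.0000, -1.7321, 4.0000)
after link 2: o_2 = (5.3301, 0.7679, 0.0000)
after link 3: o_3 = (4.3301, 2.5000, 0.0000)

4.330 2.500 0.000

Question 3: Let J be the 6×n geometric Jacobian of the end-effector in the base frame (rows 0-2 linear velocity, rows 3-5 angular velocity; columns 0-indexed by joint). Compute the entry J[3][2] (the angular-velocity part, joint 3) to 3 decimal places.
axis z_2 = (-0.5000,0.8660,-0.0000); lever o_n−o_2 = (-1.0000,1.7321,-0.0000)
cross product → J_v[:, 2] = (0.0000,-0.0000,-0.0000)
J_ω[:, 2] = z_2
entry J[3][2] = -0.5000

-0.500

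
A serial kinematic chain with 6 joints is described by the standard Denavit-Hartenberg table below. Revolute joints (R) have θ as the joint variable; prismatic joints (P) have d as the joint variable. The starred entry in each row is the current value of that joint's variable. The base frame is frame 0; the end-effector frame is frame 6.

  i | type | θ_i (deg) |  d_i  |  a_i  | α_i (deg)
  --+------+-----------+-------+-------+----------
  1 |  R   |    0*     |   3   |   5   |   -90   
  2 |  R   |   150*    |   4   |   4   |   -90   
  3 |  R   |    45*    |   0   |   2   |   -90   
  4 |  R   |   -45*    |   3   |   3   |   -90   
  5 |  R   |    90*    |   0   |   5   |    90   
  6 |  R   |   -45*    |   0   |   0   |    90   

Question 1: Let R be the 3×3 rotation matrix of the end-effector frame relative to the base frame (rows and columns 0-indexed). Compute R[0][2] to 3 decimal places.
0.489

End-effector z-axis (col 2 of R) = (0.4892,-0.1464,0.8598)
R[0][2] = 0.4892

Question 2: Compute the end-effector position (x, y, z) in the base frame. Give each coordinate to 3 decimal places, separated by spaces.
-3.273 2.500 0.673

after link 1: o_1 = (5.0000, 0.0000, 3.0000)
after link 2: o_2 = (1.5359, 4.0000, 1.0000)
after link 3: o_3 = (0.3112, 2.5858, 0.2929)
after link 4: o_4 = (-0.2114, -1.0355, 2.4407)
after link 5: o_5 = (-3.2733, 2.5000, 0.6729)
after link 6: o_6 = (-3.2733, 2.5000, 0.6729)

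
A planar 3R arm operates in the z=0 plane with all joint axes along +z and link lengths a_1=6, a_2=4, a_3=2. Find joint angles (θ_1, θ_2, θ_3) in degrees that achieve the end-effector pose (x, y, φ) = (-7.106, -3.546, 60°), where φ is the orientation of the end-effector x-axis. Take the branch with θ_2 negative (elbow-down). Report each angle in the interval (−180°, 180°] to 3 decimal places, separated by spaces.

wrist centre = target − a_3·(cos φ, sin φ) = (-8.1060, -5.2781)
cos θ_2 = (93.5651−6²−4²)/(2·6·4) = 0.8659; θ_2 = -30.0099° (elbow-down)
β = atan2(-5.2781,-8.1060) = -146.9307°; ψ = atan2(-2.0006,9.4638) = -11.9364°
θ_1 = β − ψ = -134.9943°
θ_3 = φ − θ_1 − θ_2 = -134.9957° (wrapped to (-180°,180°])

-134.994 -30.010 -134.996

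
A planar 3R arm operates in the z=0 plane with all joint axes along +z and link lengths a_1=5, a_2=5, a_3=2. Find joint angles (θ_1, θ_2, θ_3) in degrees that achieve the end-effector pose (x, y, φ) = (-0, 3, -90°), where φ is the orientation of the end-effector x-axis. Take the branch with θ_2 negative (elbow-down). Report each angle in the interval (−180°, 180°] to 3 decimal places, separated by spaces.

150.000 -120.000 -120.000

wrist centre = target − a_3·(cos φ, sin φ) = (-0.0000, 5.0000)
cos θ_2 = (25.0000−5²−5²)/(2·5·5) = -0.5000; θ_2 = -120.0000° (elbow-down)
β = atan2(5.0000,-0.0000) = 90.0000°; ψ = atan2(-4.3301,2.5000) = -60.0000°
θ_1 = β − ψ = 150.0000°
θ_3 = φ − θ_1 − θ_2 = -120.0000° (wrapped to (-180°,180°])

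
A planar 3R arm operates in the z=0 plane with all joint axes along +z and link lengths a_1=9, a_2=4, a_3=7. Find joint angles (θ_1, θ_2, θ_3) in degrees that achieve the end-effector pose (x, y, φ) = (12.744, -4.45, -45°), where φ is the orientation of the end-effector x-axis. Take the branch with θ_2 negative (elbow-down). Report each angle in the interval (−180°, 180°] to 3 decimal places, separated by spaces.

wrist centre = target − a_3·(cos φ, sin φ) = (7.7943, 0.4997)
cos θ_2 = (61.0001−9²−4²)/(2·9·4) = -0.5000; θ_2 = -119.9999° (elbow-down)
β = atan2(0.4997,7.7943) = 3.6686°; ψ = atan2(-3.4641,7.0000) = -26.3295°
θ_1 = β − ψ = 29.9981°
θ_3 = φ − θ_1 − θ_2 = 45.0017° (wrapped to (-180°,180°])

29.998 -120.000 45.002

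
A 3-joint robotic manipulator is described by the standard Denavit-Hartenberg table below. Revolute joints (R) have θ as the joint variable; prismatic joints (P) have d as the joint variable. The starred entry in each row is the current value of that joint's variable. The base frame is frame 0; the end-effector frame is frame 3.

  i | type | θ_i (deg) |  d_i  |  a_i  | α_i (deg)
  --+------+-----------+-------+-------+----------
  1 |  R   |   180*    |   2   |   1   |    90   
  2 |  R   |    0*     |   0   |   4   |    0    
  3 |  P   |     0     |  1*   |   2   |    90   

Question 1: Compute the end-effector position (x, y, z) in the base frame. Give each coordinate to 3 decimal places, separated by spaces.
after link 1: o_1 = (-1.0000, 0.0000, 2.0000)
after link 2: o_2 = (-5.0000, 0.0000, 2.0000)
after link 3: o_3 = (-7.0000, 1.0000, 2.0000)

-7.000 1.000 2.000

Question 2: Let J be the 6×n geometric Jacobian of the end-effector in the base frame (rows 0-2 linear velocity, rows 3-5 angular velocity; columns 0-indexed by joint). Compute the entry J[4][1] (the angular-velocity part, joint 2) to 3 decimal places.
1.000

axis z_1 = (0.0000,1.0000,0.0000); lever o_n−o_1 = (-6.0000,1.0000,0.0000)
cross product → J_v[:, 1] = (-0.0000,-0.0000,6.0000)
J_ω[:, 1] = z_1
entry J[4][1] = 1.0000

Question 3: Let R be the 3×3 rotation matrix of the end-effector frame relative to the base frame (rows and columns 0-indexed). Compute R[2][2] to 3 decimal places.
End-effector z-axis (col 2 of R) = (0.0000,0.0000,-1.0000)
R[2][2] = -1.0000

-1.000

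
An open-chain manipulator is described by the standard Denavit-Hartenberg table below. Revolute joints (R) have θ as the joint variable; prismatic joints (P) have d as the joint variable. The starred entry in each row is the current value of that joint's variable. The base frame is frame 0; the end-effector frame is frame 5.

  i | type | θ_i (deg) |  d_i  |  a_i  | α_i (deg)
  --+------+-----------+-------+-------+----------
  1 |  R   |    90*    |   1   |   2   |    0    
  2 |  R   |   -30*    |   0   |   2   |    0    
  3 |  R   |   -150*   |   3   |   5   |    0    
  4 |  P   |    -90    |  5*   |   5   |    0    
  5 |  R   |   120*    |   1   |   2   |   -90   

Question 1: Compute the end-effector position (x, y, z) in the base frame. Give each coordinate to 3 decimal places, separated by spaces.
after link 1: o_1 = (0.0000, 2.0000, 1.0000)
after link 2: o_2 = (1.0000, 3.7321, 1.0000)
after link 3: o_3 = (1.0000, -1.2679, 4.0000)
after link 4: o_4 = (-4.0000, -1.2679, 9.0000)
after link 5: o_5 = (-3.0000, -3.0000, 10.0000)

-3.000 -3.000 10.000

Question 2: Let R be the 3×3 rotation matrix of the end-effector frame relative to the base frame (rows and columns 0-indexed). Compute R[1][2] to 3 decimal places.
End-effector z-axis (col 2 of R) = (0.8660,0.5000,0.0000)
R[1][2] = 0.5000

0.500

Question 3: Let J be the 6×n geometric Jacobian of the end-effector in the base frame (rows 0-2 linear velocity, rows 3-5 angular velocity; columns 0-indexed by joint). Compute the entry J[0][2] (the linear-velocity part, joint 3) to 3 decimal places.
6.732

axis z_2 = (0.0000,0.0000,1.0000); lever o_n−o_2 = (-4.0000,-6.7321,9.0000)
cross product → J_v[:, 2] = (6.7321,-4.0000,0.0000)
J_ω[:, 2] = z_2
entry J[0][2] = 6.7321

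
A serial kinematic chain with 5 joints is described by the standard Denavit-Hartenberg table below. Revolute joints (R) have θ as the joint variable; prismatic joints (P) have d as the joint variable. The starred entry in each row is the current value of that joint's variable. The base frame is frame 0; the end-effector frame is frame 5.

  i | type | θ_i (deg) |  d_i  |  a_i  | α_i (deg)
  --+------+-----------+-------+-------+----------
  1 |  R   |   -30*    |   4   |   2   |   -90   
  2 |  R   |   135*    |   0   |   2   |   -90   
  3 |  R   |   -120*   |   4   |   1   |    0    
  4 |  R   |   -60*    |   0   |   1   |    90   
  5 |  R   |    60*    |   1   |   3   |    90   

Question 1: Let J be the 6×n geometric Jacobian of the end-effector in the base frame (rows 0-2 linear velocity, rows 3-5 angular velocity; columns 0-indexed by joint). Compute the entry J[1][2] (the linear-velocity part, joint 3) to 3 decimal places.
2.551

axis z_2 = (-0.6124,0.3536,0.7071); lever o_n−o_2 = (-2.2703,1.1561,6.7869)
cross product → J_v[:, 2] = (1.5820,2.5507,0.0947)
J_ω[:, 2] = z_2
entry J[1][2] = 2.5507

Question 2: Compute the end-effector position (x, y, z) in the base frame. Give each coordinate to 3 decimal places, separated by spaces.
after link 1: o_1 = (1.7321, -1.0000, 4.0000)
after link 2: o_2 = (0.5073, -0.2929, 2.5858)
after link 3: o_3 = (-1.2030, 1.6945, 5.7678)
after link 4: o_4 = (-0.5906, 1.3410, 6.4749)
after link 5: o_5 = (-1.7630, 0.8632, 9.3727)

-1.763 0.863 9.373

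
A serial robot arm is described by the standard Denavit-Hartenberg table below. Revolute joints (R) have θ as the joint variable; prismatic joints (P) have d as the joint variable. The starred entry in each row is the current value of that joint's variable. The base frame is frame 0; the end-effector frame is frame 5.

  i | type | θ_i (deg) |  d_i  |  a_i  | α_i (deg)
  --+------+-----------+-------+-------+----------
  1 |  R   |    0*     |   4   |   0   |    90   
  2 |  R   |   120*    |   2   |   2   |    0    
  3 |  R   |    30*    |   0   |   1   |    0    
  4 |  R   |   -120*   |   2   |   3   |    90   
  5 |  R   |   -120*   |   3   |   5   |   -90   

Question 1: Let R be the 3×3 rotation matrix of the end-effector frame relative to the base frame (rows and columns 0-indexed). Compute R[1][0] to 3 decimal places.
End-effector x-axis (col 0 of R) = (-0.4330,0.8660,-0.2500)
R[1][0] = 0.8660

0.866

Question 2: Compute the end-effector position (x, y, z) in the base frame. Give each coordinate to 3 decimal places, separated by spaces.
0.067 0.330 3.884

after link 1: o_1 = (0.0000, 0.0000, 4.0000)
after link 2: o_2 = (-1.0000, -2.0000, 5.7321)
after link 3: o_3 = (-1.8660, -2.0000, 6.2321)
after link 4: o_4 = (0.7321, -4.0000, 7.7321)
after link 5: o_5 = (0.0670, 0.3301, 3.8840)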